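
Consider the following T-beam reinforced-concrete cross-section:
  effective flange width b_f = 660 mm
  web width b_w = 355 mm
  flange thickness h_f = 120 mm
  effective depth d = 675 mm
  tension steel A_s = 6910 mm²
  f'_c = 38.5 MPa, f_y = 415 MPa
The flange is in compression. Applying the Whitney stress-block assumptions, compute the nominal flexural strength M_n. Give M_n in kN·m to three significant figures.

Tension: T = A_s f_y = 6910 × 415 = 2867650 N.
Try a within the flange: a = T/(0.85 f'_c b_f) = 2867650/(0.85 × 38.5 × 660) = 132.77 mm.
a = 132.77 > h_f = 120 mm: the block extends into the web. Split into flange-overhang and web parts.
C_f = 0.85 f'_c (b_f − b_w) h_f = 0.85 × 38.5 × (660 − 355) × 120 = 1197735 N.
Remaining web compression depth: a_w = (T − C_f)/(0.85 f'_c b_w) = (2867650 − 1197735)/(0.85 × 38.5 × 355) = 143.74 mm.
M_n = C_f(d − h_f/2) + (T − C_f)(d − a_w/2) = 1197735 × (675 − 60) + 1669915 × (675 − 71.87) = 736.61 + 1007.18 = 1743.79 × 10⁶ N·mm.
M_n = 1743.79 kN·m.

M_n ≈ 1740 kN·m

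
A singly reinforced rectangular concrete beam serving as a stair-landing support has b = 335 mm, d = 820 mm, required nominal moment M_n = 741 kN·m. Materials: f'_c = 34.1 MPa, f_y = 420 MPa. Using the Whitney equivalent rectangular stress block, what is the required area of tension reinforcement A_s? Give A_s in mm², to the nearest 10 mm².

With M_n = 0.85 f'_c a b (d − a/2), solve the quadratic for a:
a = d − √(d² − 2M_n/(0.85 f'_c b)) = 820 − √(820² − 2 × 741×10⁶/(0.85 × 34.1 × 335)) = 99.05 mm.
A_s = 0.85 f'_c a b / f_y = 0.85 × 34.1 × 99.05 × 335 / 420 = 2289.9 mm².

A_s ≈ 2290 mm²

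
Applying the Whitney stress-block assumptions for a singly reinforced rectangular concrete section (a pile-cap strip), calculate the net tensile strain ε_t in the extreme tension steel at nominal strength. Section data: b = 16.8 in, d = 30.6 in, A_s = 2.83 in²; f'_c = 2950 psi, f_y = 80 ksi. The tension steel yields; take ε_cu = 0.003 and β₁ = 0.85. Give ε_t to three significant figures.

a = A_s f_y/(0.85 f'_c b) = 5.374 in.
β₁ = 0.85, so c = a/β₁ = 5.374/0.85 = 6.322 in.
From the linear strain diagram with ε_cu = 0.003: ε_t = 0.003 (d − c)/c = 0.003 × (30.6 − 6.322)/6.322 = 0.0115.
Since ε_t ≥ 0.005, the section is tension-controlled.

ε_t ≈ 0.0115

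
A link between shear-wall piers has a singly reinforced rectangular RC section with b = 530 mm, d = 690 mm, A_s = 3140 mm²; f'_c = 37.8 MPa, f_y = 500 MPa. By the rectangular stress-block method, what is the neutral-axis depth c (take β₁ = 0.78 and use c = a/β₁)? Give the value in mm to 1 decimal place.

c ≈ 118.2 mm

T = A_s f_y = 3140 × 500 = 1570000 N = 1570 kN.
Setting C = 0.85 f'_c a b equal to T: a = 1570000/(0.85 × 37.8 × 530) = 92.196 mm.
With β₁ = 0.78, c = a/β₁ = 92.196/0.78 = 118.2 mm.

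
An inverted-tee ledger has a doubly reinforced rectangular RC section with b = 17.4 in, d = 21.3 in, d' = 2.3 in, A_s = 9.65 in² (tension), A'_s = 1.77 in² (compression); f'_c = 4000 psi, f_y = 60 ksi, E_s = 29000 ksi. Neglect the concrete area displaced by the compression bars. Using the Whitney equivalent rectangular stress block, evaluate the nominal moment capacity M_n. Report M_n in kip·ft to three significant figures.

Assume both steels yield.
a = (A_s − A'_s) f_y/(0.85 f'_c b) = (9.65 − 1.77) × 60/(0.85 × 4 × 17.4) = 7.992 in.
c = a/β₁ = 7.992/0.85 = 9.402 in; ε'_s = 0.003(c − d')/c = 0.0023 ≥ ε_y = 0.0021, so the compression steel yields.
M_n = (A_s − A'_s) f_y (d − a/2) + A'_s f_y (d − d') = 472.8 × (21.3 − 3.996) + 106.2 × (21.3 − 2.3) = 8181.3 + 2017.8 = 10199.1 kip·in = 10199.1/12 = 849.93 kip·ft.

M_n ≈ 850 kip·ft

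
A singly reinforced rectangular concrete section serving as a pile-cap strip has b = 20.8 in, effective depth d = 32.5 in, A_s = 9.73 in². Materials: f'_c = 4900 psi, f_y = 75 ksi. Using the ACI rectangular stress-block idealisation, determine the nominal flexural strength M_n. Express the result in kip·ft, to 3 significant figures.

M_n ≈ 1720 kip·ft

T = A_s f_y = 9.73 × 75 = 729.75 kips.
a = T/(0.85 f'_c b) = 729.75/(0.85 × 4.9 × 20.8) = 8.424 in.
M_n = T(d − a/2) = 729.75 × (32.5 − 4.212) = 20643.2 kip·in = 20643.2/12 = 1720.27 kip·ft.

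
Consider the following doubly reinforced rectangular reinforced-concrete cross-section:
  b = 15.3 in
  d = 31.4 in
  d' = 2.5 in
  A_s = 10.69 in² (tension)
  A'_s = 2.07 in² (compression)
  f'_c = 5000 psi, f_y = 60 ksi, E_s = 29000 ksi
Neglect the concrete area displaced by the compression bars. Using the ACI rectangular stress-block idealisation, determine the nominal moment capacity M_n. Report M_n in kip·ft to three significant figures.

Assume both steels yield.
a = (A_s − A'_s) f_y/(0.85 f'_c b) = (10.69 − 2.07) × 60/(0.85 × 5 × 15.3) = 7.954 in.
c = a/β₁ = 7.954/0.8 = 9.943 in; ε'_s = 0.003(c − d')/c = 0.0022 ≥ ε_y = 0.0021, so the compression steel yields.
M_n = (A_s − A'_s) f_y (d − a/2) + A'_s f_y (d − d') = 517.2 × (31.4 − 3.977) + 124.2 × (31.4 − 2.5) = 14183.2 + 3589.4 = 17772.6 kip·in = 17772.6/12 = 1481.05 kip·ft.

M_n ≈ 1480 kip·ft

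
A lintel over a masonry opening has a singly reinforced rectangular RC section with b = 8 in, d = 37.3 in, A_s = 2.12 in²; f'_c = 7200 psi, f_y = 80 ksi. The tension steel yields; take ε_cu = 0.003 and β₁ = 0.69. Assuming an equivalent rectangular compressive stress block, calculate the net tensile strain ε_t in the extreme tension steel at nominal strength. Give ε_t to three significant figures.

ε_t ≈ 0.0193

a = A_s f_y/(0.85 f'_c b) = 3.464 in.
β₁ = 0.69, so c = a/β₁ = 3.464/0.69 = 5.020 in.
From the linear strain diagram with ε_cu = 0.003: ε_t = 0.003 (d − c)/c = 0.003 × (37.3 − 5.020)/5.020 = 0.0193.
Since ε_t ≥ 0.005, the section is tension-controlled.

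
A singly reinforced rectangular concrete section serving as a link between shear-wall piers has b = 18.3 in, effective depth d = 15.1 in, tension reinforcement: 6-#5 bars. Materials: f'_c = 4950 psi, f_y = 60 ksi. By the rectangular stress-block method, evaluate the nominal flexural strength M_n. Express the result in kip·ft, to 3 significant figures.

M_n ≈ 134 kip·ft

A_s = 6 × 0.31 = 1.86 in².
T = A_s f_y = 1.86 × 60 = 111.6 kips.
a = T/(0.85 f'_c b) = 111.6/(0.85 × 4.95 × 18.3) = 1.449 in.
M_n = T(d − a/2) = 111.6 × (15.1 − 0.7245) = 1604.3 kip·in = 1604.3/12 = 133.69 kip·ft.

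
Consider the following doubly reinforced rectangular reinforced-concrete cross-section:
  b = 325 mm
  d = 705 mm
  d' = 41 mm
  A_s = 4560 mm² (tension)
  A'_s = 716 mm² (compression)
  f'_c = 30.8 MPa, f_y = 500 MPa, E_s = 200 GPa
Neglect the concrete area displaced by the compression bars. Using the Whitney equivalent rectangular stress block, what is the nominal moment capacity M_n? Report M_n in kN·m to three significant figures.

Assume both tension and compression steel yield.
Net tension couple steel: A_s − A'_s = 3844 mm².
a = (A_s − A'_s) f_y / (0.85 f'_c b) = 1922000/(0.85 × 30.8 × 325) = 225.89 mm.
c = a/β₁ = 225.89/0.83 = 272.16 mm; ε'_s = 0.003(c − d')/c = 0.0025 ≥ f_y/E_s = 0.0025, so compression steel does yield.
M_n = (A_s − A'_s) f_y (d − a/2) + A'_s f_y (d − d') = [1922000 × (705 − 112.945) + 358000 × (705 − 41)] × 10⁻⁶ = 1137.93 + 237.71 = 1375.64 kN·m.

M_n ≈ 1380 kN·m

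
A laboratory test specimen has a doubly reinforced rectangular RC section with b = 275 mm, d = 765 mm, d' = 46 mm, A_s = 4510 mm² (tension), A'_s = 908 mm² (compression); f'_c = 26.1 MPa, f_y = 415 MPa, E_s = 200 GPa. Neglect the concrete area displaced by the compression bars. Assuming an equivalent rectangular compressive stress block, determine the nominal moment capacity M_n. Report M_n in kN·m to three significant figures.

Assume both tension and compression steel yield.
Net tension couple steel: A_s − A'_s = 3602 mm².
a = (A_s − A'_s) f_y / (0.85 f'_c b) = 1494830/(0.85 × 26.1 × 275) = 245.02 mm.
c = a/β₁ = 245.02/0.85 = 288.26 mm; ε'_s = 0.003(c − d')/c = 0.0025 ≥ f_y/E_s = 0.0021, so compression steel does yield.
M_n = (A_s − A'_s) f_y (d − a/2) + A'_s f_y (d − d') = [1494830 × (765 − 122.51) + 376820 × (765 − 46)] × 10⁻⁶ = 960.41 + 270.93 = 1231.34 kN·m.

M_n ≈ 1230 kN·m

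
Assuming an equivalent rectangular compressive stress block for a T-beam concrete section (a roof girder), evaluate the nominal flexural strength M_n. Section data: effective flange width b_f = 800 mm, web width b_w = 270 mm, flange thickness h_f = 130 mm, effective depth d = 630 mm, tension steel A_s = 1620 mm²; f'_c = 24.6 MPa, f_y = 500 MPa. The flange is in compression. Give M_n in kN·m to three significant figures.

Tension: T = A_s f_y = 1620 × 500 = 810000 N.
Try a within the flange: a = T/(0.85 f'_c b_f) = 810000/(0.85 × 24.6 × 800) = 48.42 mm.
Since a = 48.42 ≤ h_f = 130 mm, the stress block lies entirely in the flange; analyse as a rectangular beam of width b_f.
M_n = T(d − a/2) = 810000 × (630 − 24.21) = 490.69 × 10⁶ N·mm.
M_n = 490.69 kN·m.

M_n ≈ 491 kN·m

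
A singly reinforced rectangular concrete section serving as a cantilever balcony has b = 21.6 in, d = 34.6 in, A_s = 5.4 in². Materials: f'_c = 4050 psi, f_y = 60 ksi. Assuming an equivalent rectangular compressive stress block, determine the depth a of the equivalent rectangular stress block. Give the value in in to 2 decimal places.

T = A_s f_y = 5.4 × 60 = 324 kips.
a = T/(0.85 f'_c b) = 324/(0.85 × 4.05 × 21.6) = 4.36 in.

a ≈ 4.36 in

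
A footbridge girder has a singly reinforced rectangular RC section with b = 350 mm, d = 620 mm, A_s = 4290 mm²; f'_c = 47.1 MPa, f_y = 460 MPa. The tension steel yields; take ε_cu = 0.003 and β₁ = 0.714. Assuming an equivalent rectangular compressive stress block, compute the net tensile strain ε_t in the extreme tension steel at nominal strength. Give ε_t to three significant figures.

ε_t ≈ 0.00643

a = A_s f_y/(0.85 f'_c b) = 140.83 mm.
β₁ = 0.714, so c = a/β₁ = 140.83/0.714 = 197.24 mm.
From the linear strain diagram with ε_cu = 0.003: ε_t = 0.003 (d − c)/c = 0.003 × (620 − 197.24)/197.24 = 0.00643.
Since ε_t ≥ 0.005, the section is tension-controlled.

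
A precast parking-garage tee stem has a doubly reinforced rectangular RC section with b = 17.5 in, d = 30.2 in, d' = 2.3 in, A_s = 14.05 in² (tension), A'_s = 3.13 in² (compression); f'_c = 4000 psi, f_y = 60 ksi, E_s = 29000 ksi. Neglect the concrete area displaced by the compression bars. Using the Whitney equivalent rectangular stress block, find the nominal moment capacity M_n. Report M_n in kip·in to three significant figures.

M_n ≈ 21400 kip·in

Assume both steels yield.
a = (A_s − A'_s) f_y/(0.85 f'_c b) = (14.05 − 3.13) × 60/(0.85 × 4 × 17.5) = 11.012 in.
c = a/β₁ = 11.012/0.85 = 12.955 in; ε'_s = 0.003(c − d')/c = 0.0025 ≥ ε_y = 0.0021, so the compression steel yields.
M_n = (A_s − A'_s) f_y (d − a/2) + A'_s f_y (d − d') = 655.2 × (30.2 − 5.506) + 187.8 × (30.2 − 2.3) = 16179.5 + 5239.6 = 21419.1 kip·in.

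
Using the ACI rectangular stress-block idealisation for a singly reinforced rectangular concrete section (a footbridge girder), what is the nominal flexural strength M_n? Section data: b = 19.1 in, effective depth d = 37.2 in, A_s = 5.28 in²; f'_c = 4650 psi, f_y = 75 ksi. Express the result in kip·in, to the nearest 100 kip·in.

T = A_s f_y = 5.28 × 75 = 396 kips.
a = T/(0.85 f'_c b) = 396/(0.85 × 4.65 × 19.1) = 5.246 in.
M_n = T(d − a/2) = 396 × (37.2 − 2.623) = 13692.5 kip·in.

M_n ≈ 13700 kip·in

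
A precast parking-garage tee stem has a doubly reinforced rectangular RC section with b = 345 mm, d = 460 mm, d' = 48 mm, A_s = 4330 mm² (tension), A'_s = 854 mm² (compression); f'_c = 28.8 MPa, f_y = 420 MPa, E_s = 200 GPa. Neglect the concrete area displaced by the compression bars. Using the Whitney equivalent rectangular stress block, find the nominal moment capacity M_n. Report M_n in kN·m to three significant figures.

M_n ≈ 693 kN·m

Assume both tension and compression steel yield.
Net tension couple steel: A_s − A'_s = 3476 mm².
a = (A_s − A'_s) f_y / (0.85 f'_c b) = 1459920/(0.85 × 28.8 × 345) = 172.86 mm.
c = a/β₁ = 172.86/0.844 = 204.81 mm; ε'_s = 0.003(c − d')/c = 0.0023 ≥ f_y/E_s = 0.0021, so compression steel does yield.
M_n = (A_s − A'_s) f_y (d − a/2) + A'_s f_y (d − d') = [1459920 × (460 − 86.43) + 358680 × (460 − 48)] × 10⁻⁶ = 545.38 + 147.78 = 693.16 kN·m.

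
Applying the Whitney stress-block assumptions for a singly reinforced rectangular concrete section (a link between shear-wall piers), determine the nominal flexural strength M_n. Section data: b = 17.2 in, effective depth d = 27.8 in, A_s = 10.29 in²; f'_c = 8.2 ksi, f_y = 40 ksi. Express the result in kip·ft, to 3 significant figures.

T = A_s f_y = 10.29 × 40 = 411.6 kips.
a = T/(0.85 f'_c b) = 411.6/(0.85 × 8.2 × 17.2) = 3.433 in.
M_n = T(d − a/2) = 411.6 × (27.8 − 1.7165) = 10736.0 kip·in = 10736.0/12 = 894.67 kip·ft.

M_n ≈ 895 kip·ft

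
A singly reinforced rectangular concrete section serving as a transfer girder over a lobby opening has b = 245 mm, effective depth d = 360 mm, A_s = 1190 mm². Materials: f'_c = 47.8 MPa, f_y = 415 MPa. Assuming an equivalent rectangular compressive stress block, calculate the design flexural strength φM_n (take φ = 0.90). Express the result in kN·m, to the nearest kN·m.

T = A_s f_y = 1190 × 415 = 493850 N = 493.85 kN.
From C = T: a = T/(0.85 f'_c b) = 493850/(0.85 × 47.8 × 245) = 49.61 mm.
M_n = T(d − a/2) = 493.85 kN × (360 − 24.805) mm = 165.54 kN·m.
φM_n = 0.90 × 165.54 = 148.99 kN·m.

φM_n ≈ 149 kN·m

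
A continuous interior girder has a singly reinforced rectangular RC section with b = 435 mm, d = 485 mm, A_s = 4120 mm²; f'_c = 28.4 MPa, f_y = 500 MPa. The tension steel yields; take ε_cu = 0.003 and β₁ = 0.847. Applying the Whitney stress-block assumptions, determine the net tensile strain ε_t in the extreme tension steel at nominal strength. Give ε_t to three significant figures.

ε_t ≈ 0.00328

a = A_s f_y/(0.85 f'_c b) = 196.17 mm.
β₁ = 0.847, so c = a/β₁ = 196.17/0.847 = 231.61 mm.
From the linear strain diagram with ε_cu = 0.003: ε_t = 0.003 (d − c)/c = 0.003 × (485 − 231.61)/231.61 = 0.00328.
ε_t < 0.004 — the section is over-reinforced for flexure under ACI limits.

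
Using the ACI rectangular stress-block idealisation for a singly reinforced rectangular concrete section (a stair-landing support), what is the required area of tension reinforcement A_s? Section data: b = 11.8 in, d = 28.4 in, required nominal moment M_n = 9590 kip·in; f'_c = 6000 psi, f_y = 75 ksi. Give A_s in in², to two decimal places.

From M_n = 0.85 f'_c a b (d − a/2):
a = d − √(d² − 2M_n/(0.85 f'_c b)) = 28.4 − √(28.4² − 2 × 9590/(0.85 × 6 × 11.8)) = 6.313 in.
A_s = 0.85 f'_c a b / f_y = 0.85 × 6 × 6.313 × 11.8 / 75 = 5.066 in².

A_s ≈ 5.07 in²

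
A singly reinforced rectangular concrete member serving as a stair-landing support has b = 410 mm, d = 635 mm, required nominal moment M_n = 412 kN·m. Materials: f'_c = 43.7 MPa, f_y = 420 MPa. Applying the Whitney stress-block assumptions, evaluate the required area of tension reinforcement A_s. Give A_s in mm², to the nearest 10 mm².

A_s ≈ 1600 mm²

With M_n = 0.85 f'_c a b (d − a/2), solve the quadratic for a:
a = d − √(d² − 2M_n/(0.85 f'_c b)) = 635 − √(635² − 2 × 412×10⁶/(0.85 × 43.7 × 410)) = 44.14 mm.
A_s = 0.85 f'_c a b / f_y = 0.85 × 43.7 × 44.14 × 410 / 420 = 1600.5 mm².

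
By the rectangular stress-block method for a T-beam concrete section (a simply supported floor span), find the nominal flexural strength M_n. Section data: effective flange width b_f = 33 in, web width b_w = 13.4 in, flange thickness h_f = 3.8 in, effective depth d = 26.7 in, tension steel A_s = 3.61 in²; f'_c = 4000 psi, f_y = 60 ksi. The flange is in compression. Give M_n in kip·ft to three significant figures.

M_n ≈ 465 kip·ft

Tension: T = A_s f_y = 3.61 × 60 = 216.6 kips.
Try a within the flange: a = T/(0.85 f'_c b_f) = 216.6/(0.85 × 4 × 33) = 1.930 in.
Since a = 1.930 ≤ h_f = 3.8 in, the stress block lies entirely in the flange; analyse as a rectangular beam of width b_f.
M_n = T(d − a/2) = 216.6 × (26.7 − 0.965) = 5574.2 kip·in.
M_n = 5574.2/12 = 464.52 kip·ft.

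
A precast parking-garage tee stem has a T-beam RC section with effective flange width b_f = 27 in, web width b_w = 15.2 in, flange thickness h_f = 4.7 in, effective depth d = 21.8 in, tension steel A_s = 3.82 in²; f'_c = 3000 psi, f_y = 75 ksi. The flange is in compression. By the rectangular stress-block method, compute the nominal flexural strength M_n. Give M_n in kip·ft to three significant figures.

M_n ≈ 471 kip·ft

Tension: T = A_s f_y = 3.82 × 75 = 286.5 kips.
Try a within the flange: a = T/(0.85 f'_c b_f) = 286.5/(0.85 × 3 × 27) = 4.161 in.
Since a = 4.161 ≤ h_f = 4.7 in, the stress block lies entirely in the flange; analyse as a rectangular beam of width b_f.
M_n = T(d − a/2) = 286.5 × (21.8 − 2.0805) = 5649.6 kip·in.
M_n = 5649.6/12 = 470.80 kip·ft.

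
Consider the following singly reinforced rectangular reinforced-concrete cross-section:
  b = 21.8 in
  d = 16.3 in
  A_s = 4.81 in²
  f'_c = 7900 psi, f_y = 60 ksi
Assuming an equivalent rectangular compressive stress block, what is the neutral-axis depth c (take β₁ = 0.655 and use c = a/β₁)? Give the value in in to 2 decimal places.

T = A_s f_y = 4.81 × 60 = 288.6 kips.
a = T/(0.85 f'_c b) = 288.6/(0.85 × 7.9 × 21.8) = 1.9715 in.
With β₁ = 0.655, c = a/β₁ = 1.9715/0.655 = 3.01 in.

c ≈ 3.01 in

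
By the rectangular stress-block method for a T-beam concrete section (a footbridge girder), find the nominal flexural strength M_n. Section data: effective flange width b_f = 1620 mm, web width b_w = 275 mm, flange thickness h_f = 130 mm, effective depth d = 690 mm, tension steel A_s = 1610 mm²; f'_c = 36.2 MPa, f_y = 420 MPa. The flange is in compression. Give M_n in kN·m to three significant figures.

M_n ≈ 462 kN·m

Tension: T = A_s f_y = 1610 × 420 = 676200 N.
Try a within the flange: a = T/(0.85 f'_c b_f) = 676200/(0.85 × 36.2 × 1620) = 13.57 mm.
Since a = 13.57 ≤ h_f = 130 mm, the stress block lies entirely in the flange; analyse as a rectangular beam of width b_f.
M_n = T(d − a/2) = 676200 × (690 − 6.785) = 461.99 × 10⁶ N·mm.
M_n = 461.99 kN·m.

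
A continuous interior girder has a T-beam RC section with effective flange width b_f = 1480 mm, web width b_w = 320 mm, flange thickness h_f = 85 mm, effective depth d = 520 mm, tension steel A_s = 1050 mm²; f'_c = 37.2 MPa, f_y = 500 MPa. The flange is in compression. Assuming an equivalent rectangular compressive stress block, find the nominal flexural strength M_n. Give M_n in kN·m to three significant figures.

M_n ≈ 270 kN·m

Tension: T = A_s f_y = 1050 × 500 = 525000 N.
Try a within the flange: a = T/(0.85 f'_c b_f) = 525000/(0.85 × 37.2 × 1480) = 11.22 mm.
Since a = 11.22 ≤ h_f = 85 mm, the stress block lies entirely in the flange; analyse as a rectangular beam of width b_f.
M_n = T(d − a/2) = 525000 × (520 − 5.61) = 270.05 × 10⁶ N·mm.
M_n = 270.05 kN·m.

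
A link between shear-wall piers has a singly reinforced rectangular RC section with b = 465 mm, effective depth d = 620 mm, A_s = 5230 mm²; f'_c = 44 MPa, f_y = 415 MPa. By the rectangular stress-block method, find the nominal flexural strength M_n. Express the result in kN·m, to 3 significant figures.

T = A_s f_y = 5230 × 415 = 2170450 N = 2170.45 kN.
From C = T: a = T/(0.85 f'_c b) = 2170450/(0.85 × 44 × 465) = 124.80 mm.
M_n = T(d − a/2) = 2170.45 kN × (620 − 62.4) mm = 1210.24 kN·m.

M_n ≈ 1210 kN·m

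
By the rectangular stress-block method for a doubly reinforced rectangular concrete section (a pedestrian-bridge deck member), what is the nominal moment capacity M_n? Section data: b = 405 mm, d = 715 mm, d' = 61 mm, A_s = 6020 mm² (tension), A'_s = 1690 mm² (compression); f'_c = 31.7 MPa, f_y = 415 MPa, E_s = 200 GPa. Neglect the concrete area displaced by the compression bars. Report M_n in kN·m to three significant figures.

Assume both tension and compression steel yield.
Net tension couple steel: A_s − A'_s = 4330 mm².
a = (A_s − A'_s) f_y / (0.85 f'_c b) = 1796950/(0.85 × 31.7 × 405) = 164.67 mm.
c = a/β₁ = 164.67/0.824 = 199.84 mm; ε'_s = 0.003(c − d')/c = 0.0021 ≥ f_y/E_s = 0.0021, so compression steel does yield.
M_n = (A_s − A'_s) f_y (d − a/2) + A'_s f_y (d − d') = [1796950 × (715 − 82.335) + 701350 × (715 − 61)] × 10⁻⁶ = 1136.87 + 458.68 = 1595.55 kN·m.

M_n ≈ 1600 kN·m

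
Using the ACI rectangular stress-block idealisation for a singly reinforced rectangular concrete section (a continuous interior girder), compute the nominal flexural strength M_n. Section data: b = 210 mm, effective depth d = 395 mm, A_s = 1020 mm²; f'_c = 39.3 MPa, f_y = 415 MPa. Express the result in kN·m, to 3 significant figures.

T = A_s f_y = 1020 × 415 = 423300 N = 423.3 kN.
From C = T: a = T/(0.85 f'_c b) = 423300/(0.85 × 39.3 × 210) = 60.34 mm.
M_n = T(d − a/2) = 423.3 kN × (395 − 30.17) mm = 154.43 kN·m.

M_n ≈ 154 kN·m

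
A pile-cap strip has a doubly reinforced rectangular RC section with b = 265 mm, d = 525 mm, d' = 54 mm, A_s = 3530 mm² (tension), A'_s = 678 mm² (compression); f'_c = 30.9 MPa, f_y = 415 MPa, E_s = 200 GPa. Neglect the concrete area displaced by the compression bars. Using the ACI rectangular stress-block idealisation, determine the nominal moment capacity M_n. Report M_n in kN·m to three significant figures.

Assume both tension and compression steel yield.
Net tension couple steel: A_s − A'_s = 2852 mm².
a = (A_s − A'_s) f_y / (0.85 f'_c b) = 1183580/(0.85 × 30.9 × 265) = 170.05 mm.
c = a/β₁ = 170.05/0.829 = 205.13 mm; ε'_s = 0.003(c − d')/c = 0.0022 ≥ f_y/E_s = 0.0021, so compression steel does yield.
M_n = (A_s − A'_s) f_y (d − a/2) + A'_s f_y (d − d') = [1183580 × (525 − 85.025) + 281370 × (525 − 54)] × 10⁻⁶ = 520.75 + 132.53 = 653.28 kN·m.

M_n ≈ 653 kN·m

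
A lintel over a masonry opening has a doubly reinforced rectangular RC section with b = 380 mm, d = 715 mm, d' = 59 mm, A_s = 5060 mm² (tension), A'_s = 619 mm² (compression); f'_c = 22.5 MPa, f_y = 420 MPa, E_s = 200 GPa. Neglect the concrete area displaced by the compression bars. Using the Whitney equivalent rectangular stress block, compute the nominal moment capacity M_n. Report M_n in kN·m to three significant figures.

Assume both tension and compression steel yield.
Net tension couple steel: A_s − A'_s = 4441 mm².
a = (A_s − A'_s) f_y / (0.85 f'_c b) = 1865220/(0.85 × 22.5 × 380) = 256.65 mm.
c = a/β₁ = 256.65/0.85 = 301.94 mm; ε'_s = 0.003(c − d')/c = 0.0024 ≥ f_y/E_s = 0.0021, so compression steel does yield.
M_n = (A_s − A'_s) f_y (d − a/2) + A'_s f_y (d − d') = [1865220 × (715 − 128.325) + 259980 × (715 − 59)] × 10⁻⁶ = 1094.28 + 170.55 = 1264.83 kN·m.

M_n ≈ 1260 kN·m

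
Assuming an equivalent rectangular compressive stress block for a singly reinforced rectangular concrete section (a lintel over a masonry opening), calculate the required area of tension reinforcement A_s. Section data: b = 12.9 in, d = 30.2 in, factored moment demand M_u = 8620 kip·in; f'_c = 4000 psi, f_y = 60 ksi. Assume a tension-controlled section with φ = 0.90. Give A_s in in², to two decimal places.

A_s ≈ 6.14 in²

M_n = M_u/φ = 8620/0.90 = 9577.78 kip·in.
From M_n = 0.85 f'_c a b (d − a/2):
a = d − √(d² − 2M_n/(0.85 f'_c b)) = 30.2 − √(30.2² − 2 × 9577.78/(0.85 × 4 × 12.9)) = 8.399 in.
A_s = 0.85 f'_c a b / f_y = 0.85 × 4 × 8.399 × 12.9 / 60 = 6.140 in².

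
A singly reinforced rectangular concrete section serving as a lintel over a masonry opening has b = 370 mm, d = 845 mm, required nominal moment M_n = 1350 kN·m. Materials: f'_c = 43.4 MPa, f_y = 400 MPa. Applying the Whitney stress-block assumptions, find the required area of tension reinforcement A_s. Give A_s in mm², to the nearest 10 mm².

A_s ≈ 4320 mm²

With M_n = 0.85 f'_c a b (d − a/2), solve the quadratic for a:
a = d − √(d² − 2M_n/(0.85 f'_c b)) = 845 − √(845² − 2 × 1350×10⁶/(0.85 × 43.4 × 370)) = 126.52 mm.
A_s = 0.85 f'_c a b / f_y = 0.85 × 43.4 × 126.52 × 370 / 400 = 4317.3 mm².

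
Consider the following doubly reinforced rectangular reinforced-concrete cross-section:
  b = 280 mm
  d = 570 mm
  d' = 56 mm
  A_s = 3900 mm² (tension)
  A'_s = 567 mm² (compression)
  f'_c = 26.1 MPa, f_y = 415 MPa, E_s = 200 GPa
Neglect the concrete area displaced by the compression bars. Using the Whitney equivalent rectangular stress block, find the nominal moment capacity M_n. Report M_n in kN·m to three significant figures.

M_n ≈ 755 kN·m

Assume both tension and compression steel yield.
Net tension couple steel: A_s − A'_s = 3333 mm².
a = (A_s − A'_s) f_y / (0.85 f'_c b) = 1383195/(0.85 × 26.1 × 280) = 222.67 mm.
c = a/β₁ = 222.67/0.85 = 261.96 mm; ε'_s = 0.003(c − d')/c = 0.0024 ≥ f_y/E_s = 0.0021, so compression steel does yield.
M_n = (A_s − A'_s) f_y (d − a/2) + A'_s f_y (d − d') = [1383195 × (570 − 111.335) + 235305 × (570 − 56)] × 10⁻⁶ = 634.42 + 120.95 = 755.37 kN·m.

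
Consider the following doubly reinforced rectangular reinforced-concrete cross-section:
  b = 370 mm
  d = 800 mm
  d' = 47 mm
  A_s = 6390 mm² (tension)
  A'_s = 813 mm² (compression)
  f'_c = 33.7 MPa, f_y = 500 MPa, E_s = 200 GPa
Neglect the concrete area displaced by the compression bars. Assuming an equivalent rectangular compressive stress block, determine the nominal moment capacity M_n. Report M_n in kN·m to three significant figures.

M_n ≈ 2170 kN·m

Assume both tension and compression steel yield.
Net tension couple steel: A_s − A'_s = 5577 mm².
a = (A_s − A'_s) f_y / (0.85 f'_c b) = 2788500/(0.85 × 33.7 × 370) = 263.10 mm.
c = a/β₁ = 263.10/0.809 = 325.22 mm; ε'_s = 0.003(c − d')/c = 0.0026 ≥ f_y/E_s = 0.0025, so compression steel does yield.
M_n = (A_s − A'_s) f_y (d − a/2) + A'_s f_y (d − d') = [2788500 × (800 − 131.55) + 406500 × (800 − 47)] × 10⁻⁶ = 1863.97 + 306.09 = 2170.06 kN·m.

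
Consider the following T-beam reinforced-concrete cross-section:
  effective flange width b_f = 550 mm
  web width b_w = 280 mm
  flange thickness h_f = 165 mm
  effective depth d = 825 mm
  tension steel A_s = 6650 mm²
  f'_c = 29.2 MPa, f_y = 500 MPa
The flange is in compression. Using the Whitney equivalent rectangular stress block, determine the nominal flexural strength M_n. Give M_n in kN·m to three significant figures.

Tension: T = A_s f_y = 6650 × 500 = 3325000 N.
Try a within the flange: a = T/(0.85 f'_c b_f) = 3325000/(0.85 × 29.2 × 550) = 243.57 mm.
a = 243.57 > h_f = 165 mm: the block extends into the web. Split into flange-overhang and web parts.
C_f = 0.85 f'_c (b_f − b_w) h_f = 0.85 × 29.2 × (550 − 280) × 165 = 1105731 N.
Remaining web compression depth: a_w = (T − C_f)/(0.85 f'_c b_w) = (3325000 − 1105731)/(0.85 × 29.2 × 280) = 319.34 mm.
M_n = C_f(d − h_f/2) + (T − C_f)(d − a_w/2) = 1105731 × (825 − 82.5) + 2219269 × (825 − 159.67) = 821.01 + 1476.55 = 2297.56 × 10⁶ N·mm.
M_n = 2297.56 kN·m.

M_n ≈ 2300 kN·m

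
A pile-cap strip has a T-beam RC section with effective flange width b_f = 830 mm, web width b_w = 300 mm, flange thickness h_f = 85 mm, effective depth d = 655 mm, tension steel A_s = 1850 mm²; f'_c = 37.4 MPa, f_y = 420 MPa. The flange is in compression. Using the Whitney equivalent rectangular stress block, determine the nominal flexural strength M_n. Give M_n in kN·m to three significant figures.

M_n ≈ 497 kN·m

Tension: T = A_s f_y = 1850 × 420 = 777000 N.
Try a within the flange: a = T/(0.85 f'_c b_f) = 777000/(0.85 × 37.4 × 830) = 29.45 mm.
Since a = 29.45 ≤ h_f = 85 mm, the stress block lies entirely in the flange; analyse as a rectangular beam of width b_f.
M_n = T(d − a/2) = 777000 × (655 − 14.725) = 497.49 × 10⁶ N·mm.
M_n = 497.49 kN·m.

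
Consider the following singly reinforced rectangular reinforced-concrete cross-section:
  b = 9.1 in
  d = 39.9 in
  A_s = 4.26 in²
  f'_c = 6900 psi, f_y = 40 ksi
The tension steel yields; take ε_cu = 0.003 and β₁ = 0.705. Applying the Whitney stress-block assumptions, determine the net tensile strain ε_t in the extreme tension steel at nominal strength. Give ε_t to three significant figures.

a = A_s f_y/(0.85 f'_c b) = 3.193 in.
β₁ = 0.705, so c = a/β₁ = 3.193/0.705 = 4.529 in.
From the linear strain diagram with ε_cu = 0.003: ε_t = 0.003 (d − c)/c = 0.003 × (39.9 − 4.529)/4.529 = 0.0234.
Since ε_t ≥ 0.005, the section is tension-controlled.

ε_t ≈ 0.0234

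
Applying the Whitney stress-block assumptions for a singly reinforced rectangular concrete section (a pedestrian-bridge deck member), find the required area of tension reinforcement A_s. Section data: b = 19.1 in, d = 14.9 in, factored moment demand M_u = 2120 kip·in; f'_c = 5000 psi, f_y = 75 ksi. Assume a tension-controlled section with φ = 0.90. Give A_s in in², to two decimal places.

A_s ≈ 2.27 in²

M_n = M_u/φ = 2120/0.90 = 2355.56 kip·in.
From M_n = 0.85 f'_c a b (d − a/2):
a = d − √(d² − 2M_n/(0.85 f'_c b)) = 14.9 − √(14.9² − 2 × 2355.56/(0.85 × 5 × 19.1)) = 2.095 in.
A_s = 0.85 f'_c a b / f_y = 0.85 × 5 × 2.095 × 19.1 / 75 = 2.267 in².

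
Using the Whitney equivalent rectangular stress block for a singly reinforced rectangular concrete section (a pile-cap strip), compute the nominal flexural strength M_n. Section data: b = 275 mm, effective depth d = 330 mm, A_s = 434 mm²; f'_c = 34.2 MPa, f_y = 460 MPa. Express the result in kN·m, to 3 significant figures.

M_n ≈ 63.4 kN·m

T = A_s f_y = 434 × 460 = 199640 N = 199.64 kN.
From C = T: a = T/(0.85 f'_c b) = 199640/(0.85 × 34.2 × 275) = 24.97 mm.
M_n = T(d − a/2) = 199.64 kN × (330 − 12.485) mm = 63.39 kN·m.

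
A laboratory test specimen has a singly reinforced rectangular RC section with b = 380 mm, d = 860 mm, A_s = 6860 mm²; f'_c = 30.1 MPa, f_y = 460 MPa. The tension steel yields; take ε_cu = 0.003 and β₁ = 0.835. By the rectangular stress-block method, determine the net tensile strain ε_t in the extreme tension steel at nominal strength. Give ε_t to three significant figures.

a = A_s f_y/(0.85 f'_c b) = 324.57 mm.
β₁ = 0.835, so c = a/β₁ = 324.57/0.835 = 388.71 mm.
From the linear strain diagram with ε_cu = 0.003: ε_t = 0.003 (d − c)/c = 0.003 × (860 − 388.71)/388.71 = 0.00364.
ε_t < 0.004 — the section is over-reinforced for flexure under ACI limits.

ε_t ≈ 0.00364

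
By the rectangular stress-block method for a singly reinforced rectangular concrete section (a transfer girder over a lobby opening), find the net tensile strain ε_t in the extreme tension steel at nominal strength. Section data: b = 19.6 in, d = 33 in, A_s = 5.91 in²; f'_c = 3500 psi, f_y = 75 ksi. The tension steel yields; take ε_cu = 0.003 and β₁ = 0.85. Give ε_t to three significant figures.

a = A_s f_y/(0.85 f'_c b) = 7.602 in.
β₁ = 0.85, so c = a/β₁ = 7.602/0.85 = 8.944 in.
From the linear strain diagram with ε_cu = 0.003: ε_t = 0.003 (d − c)/c = 0.003 × (33 − 8.944)/8.944 = 0.00807.
Since ε_t ≥ 0.005, the section is tension-controlled.

ε_t ≈ 0.00807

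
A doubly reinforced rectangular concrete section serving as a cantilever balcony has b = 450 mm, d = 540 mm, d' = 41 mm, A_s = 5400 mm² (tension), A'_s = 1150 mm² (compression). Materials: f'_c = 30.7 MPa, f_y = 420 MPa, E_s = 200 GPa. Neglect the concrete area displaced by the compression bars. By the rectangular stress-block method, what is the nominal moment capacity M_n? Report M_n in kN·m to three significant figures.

M_n ≈ 1070 kN·m

Assume both tension and compression steel yield.
Net tension couple steel: A_s − A'_s = 4250 mm².
a = (A_s − A'_s) f_y / (0.85 f'_c b) = 1785000/(0.85 × 30.7 × 450) = 152.01 mm.
c = a/β₁ = 152.01/0.831 = 182.92 mm; ε'_s = 0.003(c − d')/c = 0.0023 ≥ f_y/E_s = 0.0021, so compression steel does yield.
M_n = (A_s − A'_s) f_y (d − a/2) + A'_s f_y (d − d') = [1785000 × (540 − 76.005) + 483000 × (540 − 41)] × 10⁻⁶ = 828.23 + 241.02 = 1069.25 kN·m.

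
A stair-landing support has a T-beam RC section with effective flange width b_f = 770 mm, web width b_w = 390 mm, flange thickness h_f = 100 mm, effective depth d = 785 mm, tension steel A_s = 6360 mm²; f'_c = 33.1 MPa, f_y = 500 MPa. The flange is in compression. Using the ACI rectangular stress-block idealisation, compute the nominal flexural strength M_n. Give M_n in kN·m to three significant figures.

Tension: T = A_s f_y = 6360 × 500 = 3180000 N.
Try a within the flange: a = T/(0.85 f'_c b_f) = 3180000/(0.85 × 33.1 × 770) = 146.79 mm.
a = 146.79 > h_f = 100 mm: the block extends into the web. Split into flange-overhang and web parts.
C_f = 0.85 f'_c (b_f − b_w) h_f = 0.85 × 33.1 × (770 − 390) × 100 = 1069130 N.
Remaining web compression depth: a_w = (T − C_f)/(0.85 f'_c b_w) = (3180000 − 1069130)/(0.85 × 33.1 × 390) = 192.38 mm.
M_n = C_f(d − h_f/2) + (T − C_f)(d − a_w/2) = 1069130 × (785 − 50) + 2110870 × (785 − 96.19) = 785.81 + 1453.99 = 2239.80 × 10⁶ N·mm.
M_n = 2239.80 kN·m.

M_n ≈ 2240 kN·m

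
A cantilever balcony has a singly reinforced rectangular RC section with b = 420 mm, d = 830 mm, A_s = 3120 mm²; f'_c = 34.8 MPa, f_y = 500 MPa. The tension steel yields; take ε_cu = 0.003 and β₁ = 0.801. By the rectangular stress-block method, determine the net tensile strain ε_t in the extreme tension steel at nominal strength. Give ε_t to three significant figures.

a = A_s f_y/(0.85 f'_c b) = 125.57 mm.
β₁ = 0.801, so c = a/β₁ = 125.57/0.801 = 156.77 mm.
From the linear strain diagram with ε_cu = 0.003: ε_t = 0.003 (d − c)/c = 0.003 × (830 − 156.77)/156.77 = 0.0129.
Since ε_t ≥ 0.005, the section is tension-controlled.

ε_t ≈ 0.0129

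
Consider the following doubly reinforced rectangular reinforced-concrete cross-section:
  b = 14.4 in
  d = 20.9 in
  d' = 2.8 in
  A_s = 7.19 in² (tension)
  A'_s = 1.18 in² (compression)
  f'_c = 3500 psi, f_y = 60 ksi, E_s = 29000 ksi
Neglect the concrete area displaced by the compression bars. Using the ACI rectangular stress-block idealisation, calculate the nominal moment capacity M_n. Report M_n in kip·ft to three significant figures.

Assume both steels yield.
a = (A_s − A'_s) f_y/(0.85 f'_c b) = (7.19 − 1.18) × 60/(0.85 × 3.5 × 14.4) = 8.417 in.
c = a/β₁ = 8.417/0.85 = 9.902 in; ε'_s = 0.003(c − d')/c = 0.0022 ≥ ε_y = 0.0021, so the compression steel yields.
M_n = (A_s − A'_s) f_y (d − a/2) + A'_s f_y (d − d') = 360.6 × (20.9 − 4.2085) + 70.8 × (20.9 − 2.8) = 6019.0 + 1281.5 = 7300.5 kip·in = 7300.5/12 = 608.38 kip·ft.

M_n ≈ 608 kip·ft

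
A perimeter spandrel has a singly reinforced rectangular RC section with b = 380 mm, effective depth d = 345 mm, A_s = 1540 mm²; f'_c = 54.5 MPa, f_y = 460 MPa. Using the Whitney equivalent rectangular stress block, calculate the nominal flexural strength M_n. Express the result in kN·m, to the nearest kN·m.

M_n ≈ 230 kN·m

T = A_s f_y = 1540 × 460 = 708400 N = 708.4 kN.
From C = T: a = T/(0.85 f'_c b) = 708400/(0.85 × 54.5 × 380) = 40.24 mm.
M_n = T(d − a/2) = 708.4 kN × (345 − 20.12) mm = 230.14 kN·m.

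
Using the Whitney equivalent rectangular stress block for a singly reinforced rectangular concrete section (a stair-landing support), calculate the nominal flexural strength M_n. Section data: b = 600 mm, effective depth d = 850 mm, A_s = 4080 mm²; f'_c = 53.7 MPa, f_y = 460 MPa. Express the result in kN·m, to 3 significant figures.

M_n ≈ 1530 kN·m

T = A_s f_y = 4080 × 460 = 1876800 N = 1876.8 kN.
From C = T: a = T/(0.85 f'_c b) = 1876800/(0.85 × 53.7 × 600) = 68.53 mm.
M_n = T(d − a/2) = 1876.8 kN × (850 − 34.265) mm = 1530.97 kN·m.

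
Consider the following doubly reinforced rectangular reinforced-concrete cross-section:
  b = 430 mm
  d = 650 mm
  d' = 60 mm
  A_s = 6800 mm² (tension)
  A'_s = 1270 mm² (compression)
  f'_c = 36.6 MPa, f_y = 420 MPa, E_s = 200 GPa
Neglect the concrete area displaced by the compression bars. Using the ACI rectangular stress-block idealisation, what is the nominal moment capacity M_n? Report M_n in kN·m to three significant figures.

Assume both tension and compression steel yield.
Net tension couple steel: A_s − A'_s = 5530 mm².
a = (A_s − A'_s) f_y / (0.85 f'_c b) = 2322600/(0.85 × 36.6 × 430) = 173.62 mm.
c = a/β₁ = 173.62/0.789 = 220.05 mm; ε'_s = 0.003(c − d')/c = 0.0022 ≥ f_y/E_s = 0.0021, so compression steel does yield.
M_n = (A_s − A'_s) f_y (d − a/2) + A'_s f_y (d − d') = [2322600 × (650 − 86.81) + 533400 × (650 − 60)] × 10⁻⁶ = 1308.07 + 314.71 = 1622.78 kN·m.

M_n ≈ 1620 kN·m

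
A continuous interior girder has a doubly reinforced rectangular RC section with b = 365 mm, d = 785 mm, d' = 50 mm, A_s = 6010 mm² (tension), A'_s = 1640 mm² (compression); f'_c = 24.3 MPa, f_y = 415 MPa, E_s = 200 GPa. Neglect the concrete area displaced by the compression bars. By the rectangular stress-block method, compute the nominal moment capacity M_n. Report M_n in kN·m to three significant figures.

M_n ≈ 1710 kN·m

Assume both tension and compression steel yield.
Net tension couple steel: A_s − A'_s = 4370 mm².
a = (A_s − A'_s) f_y / (0.85 f'_c b) = 1813550/(0.85 × 24.3 × 365) = 240.55 mm.
c = a/β₁ = 240.55/0.85 = 283.00 mm; ε'_s = 0.003(c − d')/c = 0.0025 ≥ f_y/E_s = 0.0021, so compression steel does yield.
M_n = (A_s − A'_s) f_y (d − a/2) + A'_s f_y (d − d') = [1813550 × (785 − 120.275) + 680600 × (785 − 50)] × 10⁻⁶ = 1205.51 + 500.24 = 1705.75 kN·m.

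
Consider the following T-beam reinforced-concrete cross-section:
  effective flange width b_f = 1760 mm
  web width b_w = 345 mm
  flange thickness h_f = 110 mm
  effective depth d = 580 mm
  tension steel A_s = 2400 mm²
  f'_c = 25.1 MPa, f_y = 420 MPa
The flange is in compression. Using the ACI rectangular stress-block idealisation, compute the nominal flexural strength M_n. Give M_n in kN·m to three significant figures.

Tension: T = A_s f_y = 2400 × 420 = 1008000 N.
Try a within the flange: a = T/(0.85 f'_c b_f) = 1008000/(0.85 × 25.1 × 1760) = 26.84 mm.
Since a = 26.84 ≤ h_f = 110 mm, the stress block lies entirely in the flange; analyse as a rectangular beam of width b_f.
M_n = T(d − a/2) = 1008000 × (580 − 13.42) = 571.11 × 10⁶ N·mm.
M_n = 571.11 kN·m.

M_n ≈ 571 kN·m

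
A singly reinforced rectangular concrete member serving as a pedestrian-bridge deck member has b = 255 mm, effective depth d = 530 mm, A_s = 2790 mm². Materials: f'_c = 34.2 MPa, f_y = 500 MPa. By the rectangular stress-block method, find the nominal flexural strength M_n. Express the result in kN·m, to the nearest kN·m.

T = A_s f_y = 2790 × 500 = 1395000 N = 1395 kN.
From C = T: a = T/(0.85 f'_c b) = 1395000/(0.85 × 34.2 × 255) = 188.19 mm.
M_n = T(d − a/2) = 1395 kN × (530 − 94.095) mm = 608.09 kN·m.

M_n ≈ 608 kN·m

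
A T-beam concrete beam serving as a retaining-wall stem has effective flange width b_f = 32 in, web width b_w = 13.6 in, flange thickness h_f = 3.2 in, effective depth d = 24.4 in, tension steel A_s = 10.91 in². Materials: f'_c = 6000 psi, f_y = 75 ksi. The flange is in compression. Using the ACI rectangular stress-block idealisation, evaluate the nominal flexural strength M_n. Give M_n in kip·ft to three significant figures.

Tension: T = A_s f_y = 10.91 × 75 = 818.25 kips.
Try a within the flange: a = T/(0.85 f'_c b_f) = 818.25/(0.85 × 6 × 32) = 5.014 in.
a = 5.014 > h_f = 3.2 in: the block extends into the web. Split into flange-overhang and web parts.
C_f = 0.85 f'_c (b_f − b_w) h_f = 0.85 × 6 × (32 − 13.6) × 3.2 = 300.3 kips.
Remaining web compression depth: a_w = (T − C_f)/(0.85 f'_c b_w) = (818.25 − 300.3)/(0.85 × 6 × 13.6) = 7.468 in.
M_n = C_f(d − h_f/2) + (T − C_f)(d − a_w/2) = 300.3 × (24.4 − 1.6) + 517.95 × (24.4 − 3.734) = 6846.8 + 10704.0 = 17550.8 kip·in.
M_n = 17550.8/12 = 1462.57 kip·ft.

M_n ≈ 1460 kip·ft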